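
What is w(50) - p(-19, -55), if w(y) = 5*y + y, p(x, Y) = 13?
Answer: 287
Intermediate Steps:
w(y) = 6*y
w(50) - p(-19, -55) = 6*50 - 1*13 = 300 - 13 = 287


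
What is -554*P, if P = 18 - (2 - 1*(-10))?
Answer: -3324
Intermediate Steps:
P = 6 (P = 18 - (2 + 10) = 18 - 1*12 = 18 - 12 = 6)
-554*P = -554*6 = -3324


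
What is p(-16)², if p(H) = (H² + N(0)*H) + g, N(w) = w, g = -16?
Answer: 57600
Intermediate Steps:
p(H) = -16 + H² (p(H) = (H² + 0*H) - 16 = (H² + 0) - 16 = H² - 16 = -16 + H²)
p(-16)² = (-16 + (-16)²)² = (-16 + 256)² = 240² = 57600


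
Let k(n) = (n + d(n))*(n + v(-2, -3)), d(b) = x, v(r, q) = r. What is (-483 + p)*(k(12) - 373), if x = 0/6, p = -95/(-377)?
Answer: 46044988/377 ≈ 1.2214e+5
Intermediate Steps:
p = 95/377 (p = -95*(-1/377) = 95/377 ≈ 0.25199)
x = 0 (x = 0*(⅙) = 0)
d(b) = 0
k(n) = n*(-2 + n) (k(n) = (n + 0)*(n - 2) = n*(-2 + n))
(-483 + p)*(k(12) - 373) = (-483 + 95/377)*(12*(-2 + 12) - 373) = -181996*(12*10 - 373)/377 = -181996*(120 - 373)/377 = -181996/377*(-253) = 46044988/377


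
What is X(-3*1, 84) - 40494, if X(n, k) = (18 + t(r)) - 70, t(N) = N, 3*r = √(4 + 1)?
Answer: -40546 + √5/3 ≈ -40545.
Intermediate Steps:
r = √5/3 (r = √(4 + 1)/3 = √5/3 ≈ 0.74536)
X(n, k) = -52 + √5/3 (X(n, k) = (18 + √5/3) - 70 = -52 + √5/3)
X(-3*1, 84) - 40494 = (-52 + √5/3) - 40494 = -40546 + √5/3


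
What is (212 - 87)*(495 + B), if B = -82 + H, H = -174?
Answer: 29875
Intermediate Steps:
B = -256 (B = -82 - 174 = -256)
(212 - 87)*(495 + B) = (212 - 87)*(495 - 256) = 125*239 = 29875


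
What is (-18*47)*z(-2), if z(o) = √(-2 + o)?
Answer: -1692*I ≈ -1692.0*I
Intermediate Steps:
(-18*47)*z(-2) = (-18*47)*√(-2 - 2) = -1692*I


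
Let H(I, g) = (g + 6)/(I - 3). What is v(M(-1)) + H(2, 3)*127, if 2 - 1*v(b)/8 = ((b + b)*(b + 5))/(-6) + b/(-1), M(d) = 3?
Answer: -1039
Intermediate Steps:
H(I, g) = (6 + g)/(-3 + I)
v(b) = 16 + 8*b + 8*b*(5 + b)/3 (v(b) = 16 - 8*(((b + b)*(b + 5))/(-6) + b/(-1)) = 16 - 8*(((2*b)*(5 + b))*(-1/6) + b*(-1)) = 16 - 8*((2*b*(5 + b))*(-1/6) - b) = 16 - 8*(-b*(5 + b)/3 - b) = 16 - 8*(-b - b*(5 + b)/3) = 16 + (8*b + 8*b*(5 + b)/3) = 16 + 8*b + 8*b*(5 + b)/3)
v(M(-1)) + H(2, 3)*127 = (16 + (8/3)*3**2 + (64/3)*3) + ((6 + 3)/(-3 + 2))*127 = (16 + (8/3)*9 + 64) + (9/(-1))*127 = (16 + 24 + 64) - 1*9*127 = 104 - 9*127 = 104 - 1143 = -1039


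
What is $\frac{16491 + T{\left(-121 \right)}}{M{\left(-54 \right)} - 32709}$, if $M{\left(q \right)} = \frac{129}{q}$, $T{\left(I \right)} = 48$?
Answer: $- \frac{297702}{588805} \approx -0.5056$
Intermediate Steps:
$\frac{16491 + T{\left(-121 \right)}}{M{\left(-54 \right)} - 32709} = \frac{16491 + 48}{\frac{129}{-54} - 32709} = \frac{16539}{129 \left(- \frac{1}{54}\right) - 32709} = \frac{16539}{- \frac{43}{18} - 32709} = \frac{16539}{- \frac{588805}{18}} = 16539 \left(- \frac{18}{588805}\right) = - \frac{297702}{588805}$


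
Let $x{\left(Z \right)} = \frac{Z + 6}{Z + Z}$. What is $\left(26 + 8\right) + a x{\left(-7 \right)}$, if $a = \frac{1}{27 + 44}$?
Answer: $\frac{33797}{994} \approx 34.001$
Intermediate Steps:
$a = \frac{1}{71} \approx 0.014085$
$x{\left(Z \right)} = \frac{6 + Z}{2 Z}$
$\left(26 + 8\right) + a x{\left(-7 \right)} = \left(26 + 8\right) + \frac{\frac{1}{2} \frac{1}{-7} \left(6 - 7\right)}{71} = 34 + \frac{\frac{1}{2} \left(- \frac{1}{7}\right) \left(-1\right)}{71} = 34 + \frac{1}{71} \cdot \frac{1}{14} = 34 + \frac{1}{994} = \frac{33797}{994}$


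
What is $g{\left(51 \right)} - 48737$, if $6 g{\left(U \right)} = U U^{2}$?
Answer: $- \frac{53257}{2} \approx -26629.0$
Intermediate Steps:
$g{\left(U \right)} = \frac{U^{3}}{6}$ ($g{\left(U \right)} = \frac{U U^{2}}{6} = \frac{U^{3}}{6}$)
$g{\left(51 \right)} - 48737 = \frac{51^{3}}{6} - 48737 = \frac{1}{6} \cdot 132651 - 48737 = \frac{44217}{2} - 48737 = - \frac{53257}{2}$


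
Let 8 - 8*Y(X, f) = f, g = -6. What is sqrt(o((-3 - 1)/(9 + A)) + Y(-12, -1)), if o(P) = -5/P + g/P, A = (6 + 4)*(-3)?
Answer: I*sqrt(906)/4 ≈ 7.525*I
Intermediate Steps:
Y(X, f) = 1 - f/8
A = -30 (A = 10*(-3) = -30)
o(P) = -11/P (o(P) = -5/P - 6/P = -11/P)
sqrt(o((-3 - 1)/(9 + A)) + Y(-12, -1)) = sqrt(-11*(9 - 30)/(-3 - 1) + (1 - 1/8*(-1))) = sqrt(-11/((-4/(-21))) + (1 + 1/8)) = sqrt(-11/((-4*(-1/21))) + 9/8) = sqrt(-11/4/21 + 9/8) = sqrt(-11*21/4 + 9/8) = sqrt(-231/4 + 9/8) = sqrt(-453/8) = I*sqrt(906)/4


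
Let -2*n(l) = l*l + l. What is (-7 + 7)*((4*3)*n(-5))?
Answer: 0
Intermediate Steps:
n(l) = -l/2 - l**2/2 (n(l) = -(l*l + l)/2 = -(l**2 + l)/2 = -(l + l**2)/2 = -l/2 - l**2/2)
(-7 + 7)*((4*3)*n(-5)) = (-7 + 7)*((4*3)*(-1/2*(-5)*(1 - 5))) = 0*(12*(-1/2*(-5)*(-4))) = 0*(12*(-10)) = 0*(-120) = 0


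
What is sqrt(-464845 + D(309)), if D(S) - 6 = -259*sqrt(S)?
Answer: sqrt(-464839 - 259*sqrt(309)) ≈ 685.12*I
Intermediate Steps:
D(S) = 6 - 259*sqrt(S)
sqrt(-464845 + D(309)) = sqrt(-464845 + (6 - 259*sqrt(309))) = sqrt(-464839 - 259*sqrt(309))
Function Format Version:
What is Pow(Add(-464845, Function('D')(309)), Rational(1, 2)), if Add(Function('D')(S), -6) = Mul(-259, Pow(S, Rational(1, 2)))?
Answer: Pow(Add(-464839, Mul(-259, Pow(309, Rational(1, 2)))), Rational(1, 2)) ≈ Mul(685.12, I)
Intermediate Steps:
Function('D')(S) = Add(6, Mul(-259, Pow(S, Rational(1, 2))))
Pow(Add(-464845, Function('D')(309)), Rational(1, 2)) = Pow(Add(-464845, Add(6, Mul(-259, Pow(309, Rational(1, 2))))), Rational(1, 2)) = Pow(Add(-464839, Mul(-259, Pow(309, Rational(1, 2)))), Rational(1, 2))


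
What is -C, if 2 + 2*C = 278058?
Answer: -139028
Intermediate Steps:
C = 139028 (C = -1 + (½)*278058 = -1 + 139029 = 139028)
-C = -1*139028 = -139028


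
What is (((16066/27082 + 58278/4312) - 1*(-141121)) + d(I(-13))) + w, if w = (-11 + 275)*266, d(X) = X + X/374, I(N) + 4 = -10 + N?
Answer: 9535008151199/45118612 ≈ 2.1133e+5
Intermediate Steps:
I(N) = -14 + N (I(N) = -4 + (-10 + N) = -14 + N)
d(X) = 375*X/374 (d(X) = X + X*(1/374) = X + X/374 = 375*X/374)
w = 70224 (w = 264*266 = 70224)
(((16066/27082 + 58278/4312) - 1*(-141121)) + d(I(-13))) + w = (((16066/27082 + 58278/4312) - 1*(-141121)) + 375*(-14 - 13)/374) + 70224 = (((16066*(1/27082) + 58278*(1/4312)) + 141121) + (375/374)*(-27)) + 70224 = (((8033/13541 + 2649/196) + 141121) - 10125/374) + 70224 = ((37444577/2654036 + 141121) - 10125/374) + 70224 = (374577658933/2654036 - 10125/374) + 70224 = 6366598742111/45118612 + 70224 = 9535008151199/45118612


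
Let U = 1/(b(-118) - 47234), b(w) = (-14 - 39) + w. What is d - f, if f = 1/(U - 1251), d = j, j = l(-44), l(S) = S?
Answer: -2609313459/59303656 ≈ -43.999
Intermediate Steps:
b(w) = -53 + w
j = -44
d = -44
U = -1/47405 (U = 1/((-53 - 118) - 47234) = 1/(-171 - 47234) = 1/(-47405) = -1/47405 ≈ -2.1095e-5)
f = -47405/59303656 (f = 1/(-1/47405 - 1251) = 1/(-59303656/47405) = -47405/59303656 ≈ -0.00079936)
d - f = -44 - 1*(-47405/59303656) = -44 + 47405/59303656 = -2609313459/59303656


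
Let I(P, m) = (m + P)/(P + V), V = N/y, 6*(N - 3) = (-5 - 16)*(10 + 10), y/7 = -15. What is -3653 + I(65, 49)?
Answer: -12582253/3446 ≈ -3651.3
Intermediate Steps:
y = -105 (y = 7*(-15) = -105)
N = -67 (N = 3 + ((-5 - 16)*(10 + 10))/6 = 3 + (-21*20)/6 = 3 + (1/6)*(-420) = 3 - 70 = -67)
V = 67/105 (V = -67/(-105) = -67*(-1/105) = 67/105 ≈ 0.63809)
I(P, m) = (P + m)/(67/105 + P) (I(P, m) = (m + P)/(P + 67/105) = (P + m)/(67/105 + P))
-3653 + I(65, 49) = -3653 + 105*(65 + 49)/(67 + 105*65) = -3653 + 105*114/(67 + 6825) = -3653 + 105*114/6892 = -3653 + 105*(1/6892)*114 = -3653 + 5985/3446 = -12582253/3446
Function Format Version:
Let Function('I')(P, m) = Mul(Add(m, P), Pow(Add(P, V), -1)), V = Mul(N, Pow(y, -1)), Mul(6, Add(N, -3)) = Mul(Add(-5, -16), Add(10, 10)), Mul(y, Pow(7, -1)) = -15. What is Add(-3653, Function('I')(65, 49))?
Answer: Rational(-12582253, 3446) ≈ -3651.3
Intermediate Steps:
y = -105 (y = Mul(7, -15) = -105)
N = -67 (N = Add(3, Mul(Rational(1, 6), Mul(Add(-5, -16), Add(10, 10)))) = Add(3, Mul(Rational(1, 6), Mul(-21, 20))) = Add(3, Mul(Rational(1, 6), -420)) = Add(3, -70) = -67)
V = Rational(67, 105) (V = Mul(-67, Pow(-105, -1)) = Mul(-67, Rational(-1, 105)) = Rational(67, 105) ≈ 0.63809)
Function('I')(P, m) = Mul(Pow(Add(Rational(67, 105), P), -1), Add(P, m)) (Function('I')(P, m) = Mul(Add(m, P), Pow(Add(P, Rational(67, 105)), -1)) = Mul(Add(P, m), Pow(Add(Rational(67, 105), P), -1)) = Mul(Pow(Add(Rational(67, 105), P), -1), Add(P, m)))
Add(-3653, Function('I')(65, 49)) = Add(-3653, Mul(105, Pow(Add(67, Mul(105, 65)), -1), Add(65, 49))) = Add(-3653, Mul(105, Pow(Add(67, 6825), -1), 114)) = Add(-3653, Mul(105, Pow(6892, -1), 114)) = Add(-3653, Mul(105, Rational(1, 6892), 114)) = Add(-3653, Rational(5985, 3446)) = Rational(-12582253, 3446)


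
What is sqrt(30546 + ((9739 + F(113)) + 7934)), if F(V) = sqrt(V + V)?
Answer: sqrt(48219 + sqrt(226)) ≈ 219.62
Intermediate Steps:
F(V) = sqrt(2)*sqrt(V) (F(V) = sqrt(2*V) = sqrt(2)*sqrt(V))
sqrt(30546 + ((9739 + F(113)) + 7934)) = sqrt(30546 + ((9739 + sqrt(2)*sqrt(113)) + 7934)) = sqrt(30546 + ((9739 + sqrt(226)) + 7934)) = sqrt(30546 + (17673 + sqrt(226))) = sqrt(48219 + sqrt(226))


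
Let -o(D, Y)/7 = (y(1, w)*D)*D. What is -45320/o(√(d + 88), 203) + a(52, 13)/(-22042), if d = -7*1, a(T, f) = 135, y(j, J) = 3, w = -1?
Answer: 998713805/37493442 ≈ 26.637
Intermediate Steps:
d = -7
o(D, Y) = -21*D² (o(D, Y) = -7*3*D*D = -21*D²)
-45320/o(√(d + 88), 203) + a(52, 13)/(-22042) = -45320*(-1/(21*(-7 + 88))) + 135/(-22042) = -45320/((-21*(√81)²)) + 135*(-1/22042) = -45320/((-21*9²)) - 135/22042 = -45320/((-21*81)) - 135/22042 = -45320/(-1701) - 135/22042 = -45320*(-1/1701) - 135/22042 = 45320/1701 - 135/22042 = 998713805/37493442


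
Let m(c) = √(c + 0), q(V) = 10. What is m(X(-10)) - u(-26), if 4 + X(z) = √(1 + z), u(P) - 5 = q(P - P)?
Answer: -15 + √2*(1 + 3*I)/2 ≈ -14.293 + 2.1213*I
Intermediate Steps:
u(P) = 15 (u(P) = 5 + 10 = 15)
X(z) = -4 + √(1 + z)
m(c) = √c
m(X(-10)) - u(-26) = √(-4 + √(1 - 10)) - 1*15 = √(-4 + √(-9)) - 15 = √(-4 + 3*I) - 15 = 3*√2*(⅓ + I)/2 - 15 = -15 + 3*√2*(⅓ + I)/2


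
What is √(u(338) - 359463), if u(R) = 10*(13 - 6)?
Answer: I*√359393 ≈ 599.49*I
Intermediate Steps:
u(R) = 70 (u(R) = 10*7 = 70)
√(u(338) - 359463) = √(70 - 359463) = √(-359393) = I*√359393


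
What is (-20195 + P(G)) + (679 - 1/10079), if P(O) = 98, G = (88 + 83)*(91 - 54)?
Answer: -195714023/10079 ≈ -19418.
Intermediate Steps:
G = 6327 (G = 171*37 = 6327)
(-20195 + P(G)) + (679 - 1/10079) = (-20195 + 98) + (679 - 1/10079) = -20097 + (679 - 1*1/10079) = -20097 + (679 - 1/10079) = -20097 + 6843640/10079 = -195714023/10079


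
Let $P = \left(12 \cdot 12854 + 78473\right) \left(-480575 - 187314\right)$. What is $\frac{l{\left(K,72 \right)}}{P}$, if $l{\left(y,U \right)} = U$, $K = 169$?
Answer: $- \frac{72}{155431795969} \approx -4.6323 \cdot 10^{-10}$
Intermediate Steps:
$P = -155431795969$ ($P = \left(154248 + 78473\right) \left(-667889\right) = 232721 \left(-667889\right) = -155431795969$)
$\frac{l{\left(K,72 \right)}}{P} = \frac{72}{-155431795969} = 72 \left(- \frac{1}{155431795969}\right) = - \frac{72}{155431795969}$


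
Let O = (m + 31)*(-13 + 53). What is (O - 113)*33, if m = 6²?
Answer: 84711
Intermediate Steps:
m = 36
O = 2680 (O = (36 + 31)*(-13 + 53) = 67*40 = 2680)
(O - 113)*33 = (2680 - 113)*33 = 2567*33 = 84711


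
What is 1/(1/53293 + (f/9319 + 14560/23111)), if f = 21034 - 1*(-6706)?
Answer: 11477788499837/41397353358949 ≈ 0.27726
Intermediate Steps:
f = 27740 (f = 21034 + 6706 = 27740)
1/(1/53293 + (f/9319 + 14560/23111)) = 1/(1/53293 + (27740/9319 + 14560/23111)) = 1/(1/53293 + 776783780/215371409) = 1/(41397353358949/11477788499837) = 11477788499837/41397353358949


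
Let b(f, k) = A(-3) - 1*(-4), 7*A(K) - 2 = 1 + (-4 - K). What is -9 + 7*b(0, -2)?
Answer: 21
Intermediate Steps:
A(K) = -1/7 - K/7 (A(K) = 2/7 + (1 + (-4 - K))/7 = 2/7 + (-3 - K)/7 = 2/7 + (-3/7 - K/7) = -1/7 - K/7)
b(f, k) = 30/7 (b(f, k) = (-1/7 - 1/7*(-3)) - 1*(-4) = (-1/7 + 3/7) + 4 = 2/7 + 4 = 30/7)
-9 + 7*b(0, -2) = -9 + 7*(30/7) = -9 + 30 = 21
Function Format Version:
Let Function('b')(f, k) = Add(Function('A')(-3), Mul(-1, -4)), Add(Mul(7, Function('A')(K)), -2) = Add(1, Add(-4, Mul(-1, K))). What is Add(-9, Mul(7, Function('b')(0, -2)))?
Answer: 21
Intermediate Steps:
Function('A')(K) = Add(Rational(-1, 7), Mul(Rational(-1, 7), K)) (Function('A')(K) = Add(Rational(2, 7), Mul(Rational(1, 7), Add(1, Add(-4, Mul(-1, K))))) = Add(Rational(2, 7), Mul(Rational(1, 7), Add(-3, Mul(-1, K)))) = Add(Rational(2, 7), Add(Rational(-3, 7), Mul(Rational(-1, 7), K))) = Add(Rational(-1, 7), Mul(Rational(-1, 7), K)))
Function('b')(f, k) = Rational(30, 7) (Function('b')(f, k) = Add(Add(Rational(-1, 7), Mul(Rational(-1, 7), -3)), Mul(-1, -4)) = Add(Add(Rational(-1, 7), Rational(3, 7)), 4) = Add(Rational(2, 7), 4) = Rational(30, 7))
Add(-9, Mul(7, Function('b')(0, -2))) = Add(-9, Mul(7, Rational(30, 7))) = Add(-9, 30) = 21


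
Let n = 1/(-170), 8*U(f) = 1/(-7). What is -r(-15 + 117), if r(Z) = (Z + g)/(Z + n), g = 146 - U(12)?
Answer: -1180565/485492 ≈ -2.4317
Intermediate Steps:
U(f) = -1/56 (U(f) = (⅛)/(-7) = (⅛)*(-⅐) = -1/56)
n = -1/170 ≈ -0.0058824
g = 8177/56 (g = 146 - 1*(-1/56) = 146 + 1/56 = 8177/56 ≈ 146.02)
r(Z) = (8177/56 + Z)/(-1/170 + Z) (r(Z) = (Z + 8177/56)/(Z - 1/170) = (8177/56 + Z)/(-1/170 + Z))
-r(-15 + 117) = -85*(8177 + 56*(-15 + 117))/(28*(-1 + 170*(-15 + 117))) = -85*(8177 + 56*102)/(28*(-1 + 170*102)) = -85*(8177 + 5712)/(28*(-1 + 17340)) = -85*13889/(28*17339) = -1*1180565/485492 = -1180565/485492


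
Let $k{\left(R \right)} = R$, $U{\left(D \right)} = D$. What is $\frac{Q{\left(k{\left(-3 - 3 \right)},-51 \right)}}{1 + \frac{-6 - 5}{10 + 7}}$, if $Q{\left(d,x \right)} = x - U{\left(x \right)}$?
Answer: $0$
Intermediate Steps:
$Q{\left(d,x \right)} = 0$ ($Q{\left(d,x \right)} = x - x = 0$)
$\frac{Q{\left(k{\left(-3 - 3 \right)},-51 \right)}}{1 + \frac{-6 - 5}{10 + 7}} = \frac{0}{1 + \frac{-6 - 5}{10 + 7}} = \frac{0}{1 - \frac{11}{17}} = \frac{0}{\frac{6}{17}} = 0 \cdot \frac{17}{6} = 0$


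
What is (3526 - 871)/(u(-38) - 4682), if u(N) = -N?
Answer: -295/516 ≈ -0.57171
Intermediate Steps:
(3526 - 871)/(u(-38) - 4682) = (3526 - 871)/(-1*(-38) - 4682) = 2655/(38 - 4682) = 2655/(-4644) = 2655*(-1/4644) = -295/516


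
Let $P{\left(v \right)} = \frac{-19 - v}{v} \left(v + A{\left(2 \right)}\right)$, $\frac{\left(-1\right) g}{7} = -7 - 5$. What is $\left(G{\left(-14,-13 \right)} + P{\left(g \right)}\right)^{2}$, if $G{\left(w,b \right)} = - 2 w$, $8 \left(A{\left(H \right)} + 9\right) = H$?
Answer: $\frac{9517225}{2304} \approx 4130.7$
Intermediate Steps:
$A{\left(H \right)} = -9 + \frac{H}{8}$
$g = 84$ ($g = - 7 \left(-7 - 5\right) = \left(-7\right) \left(-12\right) = 84$)
$P{\left(v \right)} = \frac{\left(-19 - v\right) \left(- \frac{35}{4} + v\right)}{v}$ ($P{\left(v \right)} = \frac{-19 - v}{v} \left(v + \left(-9 + \frac{1}{8} \cdot 2\right)\right) = \frac{-19 - v}{v} \left(v + \left(-9 + \frac{1}{4}\right)\right) = \frac{-19 - v}{v} \left(v - \frac{35}{4}\right) = \frac{-19 - v}{v} \left(- \frac{35}{4} + v\right) = \frac{\left(-19 - v\right) \left(- \frac{35}{4} + v\right)}{v}$)
$\left(G{\left(-14,-13 \right)} + P{\left(g \right)}\right)^{2} = \left(\left(-2\right) \left(-14\right) - \left(\frac{377}{4} - \frac{95}{48}\right)\right)^{2} = \left(28 - \frac{4429}{48}\right)^{2} = \left(- \frac{3085}{48}\right)^{2} = \frac{9517225}{2304}$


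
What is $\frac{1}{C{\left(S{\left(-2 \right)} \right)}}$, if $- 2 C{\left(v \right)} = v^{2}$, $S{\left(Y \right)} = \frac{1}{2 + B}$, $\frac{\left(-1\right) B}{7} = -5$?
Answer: $-2738$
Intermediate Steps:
$B = 35$ ($B = \left(-7\right) \left(-5\right) = 35$)
$S{\left(Y \right)} = \frac{1}{37}$ ($S{\left(Y \right)} = \frac{1}{2 + 35} = \frac{1}{37}$)
$C{\left(v \right)} = - \frac{v^{2}}{2}$
$\frac{1}{C{\left(S{\left(-2 \right)} \right)}} = \frac{1}{\left(- \frac{1}{2}\right) \left(\frac{1}{37}\right)^{2}} = \frac{1}{\left(- \frac{1}{2}\right) \frac{1}{1369}} = \frac{1}{- \frac{1}{2738}} = -2738$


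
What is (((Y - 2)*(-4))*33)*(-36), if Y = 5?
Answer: 14256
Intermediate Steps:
(((Y - 2)*(-4))*33)*(-36) = (((5 - 2)*(-4))*33)*(-36) = ((3*(-4))*33)*(-36) = -12*33*(-36) = -396*(-36) = 14256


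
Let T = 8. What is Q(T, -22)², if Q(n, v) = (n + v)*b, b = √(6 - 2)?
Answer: 784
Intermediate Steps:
b = 2 (b = √4 = 2)
Q(n, v) = 2*n + 2*v (Q(n, v) = (n + v)*2 = 2*n + 2*v)
Q(T, -22)² = (2*8 + 2*(-22))² = (16 - 44)² = (-28)² = 784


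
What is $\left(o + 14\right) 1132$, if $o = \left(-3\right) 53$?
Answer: $-164140$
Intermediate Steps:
$o = -159$
$\left(o + 14\right) 1132 = \left(-159 + 14\right) 1132 = \left(-145\right) 1132 = -164140$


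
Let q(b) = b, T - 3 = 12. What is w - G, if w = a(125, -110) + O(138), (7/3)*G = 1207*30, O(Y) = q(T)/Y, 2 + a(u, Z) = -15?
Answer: -5002419/322 ≈ -15535.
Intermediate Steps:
T = 15 (T = 3 + 12 = 15)
a(u, Z) = -17 (a(u, Z) = -2 - 15 = -17)
O(Y) = 15/Y
G = 108630/7 (G = 3*(1207*30)/7 = (3/7)*36210 = 108630/7 ≈ 15519.)
w = -777/46 (w = -17 + 15/138 = -17 + 15*(1/138) = -17 + 5/46 = -777/46 ≈ -16.891)
w - G = -777/46 - 1*108630/7 = -777/46 - 108630/7 = -5002419/322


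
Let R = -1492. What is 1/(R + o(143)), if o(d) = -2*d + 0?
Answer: -1/1778 ≈ -0.00056243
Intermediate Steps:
o(d) = -2*d
1/(R + o(143)) = 1/(-1492 - 2*143) = 1/(-1492 - 286) = 1/(-1778) = -1/1778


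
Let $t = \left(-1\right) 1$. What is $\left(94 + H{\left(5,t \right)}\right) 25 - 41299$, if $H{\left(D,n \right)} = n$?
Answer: $-38974$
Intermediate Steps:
$t = -1$
$\left(94 + H{\left(5,t \right)}\right) 25 - 41299 = \left(94 - 1\right) 25 - 41299 = 93 \cdot 25 - 41299 = 2325 - 41299 = -38974$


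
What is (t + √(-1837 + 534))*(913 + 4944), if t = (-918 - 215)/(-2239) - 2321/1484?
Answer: -20589387379/3322676 + 5857*I*√1303 ≈ -6196.6 + 2.1142e+5*I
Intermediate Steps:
t = -3515347/3322676 (t = -1133*(-1/2239) - 2321*1/1484 = 1133/2239 - 2321/1484 = -3515347/3322676 ≈ -1.0580)
(t + √(-1837 + 534))*(913 + 4944) = (-3515347/3322676 + √(-1837 + 534))*(913 + 4944) = (-3515347/3322676 + √(-1303))*5857 = (-3515347/3322676 + I*√1303)*5857 = -20589387379/3322676 + 5857*I*√1303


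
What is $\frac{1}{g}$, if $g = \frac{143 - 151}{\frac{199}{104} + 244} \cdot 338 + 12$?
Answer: $\frac{25575}{25684} \approx 0.99576$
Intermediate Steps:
$g = \frac{25684}{25575}$ ($g = - \frac{8}{199 \cdot \frac{1}{104} + 244} \cdot 338 + 12 = - \frac{8}{\frac{199}{104} + 244} \cdot 338 + 12 = - \frac{8}{\frac{25575}{104}} \cdot 338 + 12 = \left(-8\right) \frac{104}{25575} \cdot 338 + 12 = \left(- \frac{832}{25575}\right) 338 + 12 = - \frac{281216}{25575} + 12 = \frac{25684}{25575} \approx 1.0043$)
$\frac{1}{g} = \frac{1}{\frac{25684}{25575}} = \frac{25575}{25684}$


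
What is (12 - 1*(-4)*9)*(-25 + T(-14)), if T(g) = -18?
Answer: -2064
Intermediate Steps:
(12 - 1*(-4)*9)*(-25 + T(-14)) = (12 - 1*(-4)*9)*(-25 - 18) = (12 + 4*9)*(-43) = (12 + 36)*(-43) = 48*(-43) = -2064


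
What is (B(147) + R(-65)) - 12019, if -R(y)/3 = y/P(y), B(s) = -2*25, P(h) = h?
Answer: -12072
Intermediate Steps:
B(s) = -50
R(y) = -3 (R(y) = -3*y/y = -3*1 = -3)
(B(147) + R(-65)) - 12019 = (-50 - 3) - 12019 = -53 - 12019 = -12072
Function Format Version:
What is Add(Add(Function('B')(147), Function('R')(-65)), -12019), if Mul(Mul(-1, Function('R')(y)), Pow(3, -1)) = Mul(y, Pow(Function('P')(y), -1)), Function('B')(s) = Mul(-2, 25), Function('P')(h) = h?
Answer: -12072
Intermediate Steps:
Function('B')(s) = -50
Function('R')(y) = -3 (Function('R')(y) = Mul(-3, Mul(y, Pow(y, -1))) = Mul(-3, 1) = -3)
Add(Add(Function('B')(147), Function('R')(-65)), -12019) = Add(Add(-50, -3), -12019) = Add(-53, -12019) = -12072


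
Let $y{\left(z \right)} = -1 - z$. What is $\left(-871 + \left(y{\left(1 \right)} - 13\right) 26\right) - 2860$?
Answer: $-4121$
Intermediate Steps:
$\left(-871 + \left(y{\left(1 \right)} - 13\right) 26\right) - 2860 = \left(-871 + \left(\left(-1 - 1\right) - 13\right) 26\right) - 2860 = \left(-871 + \left(-2 - 13\right) 26\right) - 2860 = \left(-871 - 390\right) - 2860 = -1261 - 2860 = -4121$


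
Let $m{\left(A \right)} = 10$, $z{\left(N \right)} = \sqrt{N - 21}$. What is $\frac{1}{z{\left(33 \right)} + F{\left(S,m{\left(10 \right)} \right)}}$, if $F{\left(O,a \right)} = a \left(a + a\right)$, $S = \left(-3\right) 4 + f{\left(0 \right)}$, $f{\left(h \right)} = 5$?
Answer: $\frac{50}{9997} - \frac{\sqrt{3}}{19994} \approx 0.0049149$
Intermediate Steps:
$z{\left(N \right)} = \sqrt{-21 + N}$
$S = -7$ ($S = \left(-3\right) 4 + 5 = -12 + 5 = -7$)
$F{\left(O,a \right)} = 2 a^{2}$ ($F{\left(O,a \right)} = a 2 a = 2 a^{2}$)
$\frac{1}{z{\left(33 \right)} + F{\left(S,m{\left(10 \right)} \right)}} = \frac{1}{\sqrt{-21 + 33} + 2 \cdot 10^{2}} = \frac{1}{\sqrt{12} + 2 \cdot 100} = \frac{1}{2 \sqrt{3} + 200} = \frac{1}{200 + 2 \sqrt{3}}$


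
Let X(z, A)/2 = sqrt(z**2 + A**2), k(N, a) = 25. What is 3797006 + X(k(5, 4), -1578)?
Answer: 3797006 + 2*sqrt(2490709) ≈ 3.8002e+6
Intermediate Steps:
X(z, A) = 2*sqrt(A**2 + z**2) (X(z, A) = 2*sqrt(z**2 + A**2) = 2*sqrt(A**2 + z**2))
3797006 + X(k(5, 4), -1578) = 3797006 + 2*sqrt((-1578)**2 + 25**2) = 3797006 + 2*sqrt(2490084 + 625) = 3797006 + 2*sqrt(2490709)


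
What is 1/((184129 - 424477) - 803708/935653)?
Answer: -935653/224883130952 ≈ -4.1606e-6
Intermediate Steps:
1/((184129 - 424477) - 803708/935653) = 1/(-240348 - 803708*1/935653) = 1/(-240348 - 803708/935653) = 1/(-224883130952/935653) = -935653/224883130952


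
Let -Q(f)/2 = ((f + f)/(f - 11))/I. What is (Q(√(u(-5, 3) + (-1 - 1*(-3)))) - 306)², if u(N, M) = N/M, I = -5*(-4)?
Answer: 76689948061/819025 - 6092449*√3/1638050 ≈ 93629.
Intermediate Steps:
I = 20
Q(f) = -f/(5*(-11 + f)) (Q(f) = -2*(f + f)/(f - 11)/20 = -2*(2*f)/(-11 + f)/20 = -2*2*f/(-11 + f)/20 = -f/(5*(-11 + f)))
(Q(√(u(-5, 3) + (-1 - 1*(-3)))) - 306)² = (-√(-5/3 + (-1 - 1*(-3)))/(-55 + 5*√(-5/3 + (-1 - 1*(-3)))) - 306)² = (-√(-5*⅓ + (-1 + 3))/(-55 + 5*√(-5*⅓ + (-1 + 3))) - 306)² = (-√(-5/3 + 2)/(-55 + 5*√(-5/3 + 2)) - 306)² = (-√(⅓)/(-55 + 5*√(⅓)) - 306)² = (-√3/3/(-55 + 5*(√3/3)) - 306)² = (-√3/3/(-55 + 5*√3/3) - 306)² = (-√3/(3*(-55 + 5*√3/3)) - 306)² = (-306 - √3/(3*(-55 + 5*√3/3)))²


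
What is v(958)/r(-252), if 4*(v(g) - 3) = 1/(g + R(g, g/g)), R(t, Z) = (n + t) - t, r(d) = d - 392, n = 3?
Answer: -11533/2475536 ≈ -0.0046588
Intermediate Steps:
r(d) = -392 + d
R(t, Z) = 3 (R(t, Z) = (3 + t) - t = 3)
v(g) = 3 + 1/(4*(3 + g)) (v(g) = 3 + 1/(4*(g + 3)) = 3 + 1/(4*(3 + g)))
v(958)/r(-252) = ((37 + 12*958)/(4*(3 + 958)))/(-392 - 252) = ((¼)*(37 + 11496)/961)/(-644) = ((¼)*(1/961)*11533)*(-1/644) = (11533/3844)*(-1/644) = -11533/2475536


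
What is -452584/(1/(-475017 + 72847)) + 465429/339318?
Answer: 20587068587766823/113106 ≈ 1.8202e+11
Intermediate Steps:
-452584/(1/(-475017 + 72847)) + 465429/339318 = -452584/(1/(-402170)) + 465429*(1/339318) = -452584/(-1/402170) + 155143/113106 = -452584*(-402170) + 155143/113106 = 182015707280 + 155143/113106 = 20587068587766823/113106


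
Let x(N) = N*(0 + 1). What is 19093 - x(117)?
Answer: 18976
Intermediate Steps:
x(N) = N (x(N) = N*1 = N)
19093 - x(117) = 19093 - 1*117 = 19093 - 117 = 18976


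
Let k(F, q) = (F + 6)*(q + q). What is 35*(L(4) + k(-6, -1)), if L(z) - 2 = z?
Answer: 210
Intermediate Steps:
k(F, q) = 2*q*(6 + F) (k(F, q) = (6 + F)*(2*q) = 2*q*(6 + F))
L(z) = 2 + z
35*(L(4) + k(-6, -1)) = 35*((2 + 4) + 2*(-1)*(6 - 6)) = 35*(6 + 2*(-1)*0) = 35*(6 + 0) = 35*6 = 210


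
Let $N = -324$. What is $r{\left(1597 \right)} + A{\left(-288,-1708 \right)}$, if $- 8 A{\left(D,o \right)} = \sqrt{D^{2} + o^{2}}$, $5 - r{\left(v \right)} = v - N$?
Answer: $-1916 - \frac{\sqrt{187513}}{2} \approx -2132.5$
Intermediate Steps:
$r{\left(v \right)} = -319 - v$ ($r{\left(v \right)} = 5 - \left(v - -324\right) = 5 - \left(v + 324\right) = 5 - \left(324 + v\right) = -319 - v$)
$A{\left(D,o \right)} = - \frac{\sqrt{D^{2} + o^{2}}}{8}$
$r{\left(1597 \right)} + A{\left(-288,-1708 \right)} = \left(-319 - 1597\right) - \frac{\sqrt{\left(-288\right)^{2} + \left(-1708\right)^{2}}}{8} = \left(-319 - 1597\right) - \frac{\sqrt{82944 + 2917264}}{8} = -1916 - \frac{\sqrt{3000208}}{8} = -1916 - \frac{4 \sqrt{187513}}{8} = -1916 - \frac{\sqrt{187513}}{2}$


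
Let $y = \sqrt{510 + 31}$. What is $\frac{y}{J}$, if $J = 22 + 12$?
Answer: $\frac{\sqrt{541}}{34} \approx 0.6841$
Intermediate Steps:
$J = 34$
$y = \sqrt{541} \approx 23.259$
$\frac{y}{J} = \frac{\sqrt{541}}{34}$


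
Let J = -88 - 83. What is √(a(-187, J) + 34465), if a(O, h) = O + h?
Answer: √34107 ≈ 184.68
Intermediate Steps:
J = -171
√(a(-187, J) + 34465) = √((-187 - 171) + 34465) = √(-358 + 34465) = √34107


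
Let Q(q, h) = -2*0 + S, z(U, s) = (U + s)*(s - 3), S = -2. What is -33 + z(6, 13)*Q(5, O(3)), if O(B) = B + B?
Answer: -413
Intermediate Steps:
z(U, s) = (-3 + s)*(U + s) (z(U, s) = (U + s)*(-3 + s) = (-3 + s)*(U + s))
O(B) = 2*B
Q(q, h) = -2 (Q(q, h) = -2*0 - 2 = 0 - 2 = -2)
-33 + z(6, 13)*Q(5, O(3)) = -33 + (13² - 3*6 - 3*13 + 6*13)*(-2) = -33 + (169 - 18 - 39 + 78)*(-2) = -33 + 190*(-2) = -33 - 380 = -413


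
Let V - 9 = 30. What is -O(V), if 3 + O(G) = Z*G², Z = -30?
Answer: 45633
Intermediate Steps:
V = 39 (V = 9 + 30 = 39)
O(G) = -3 - 30*G²
-O(V) = -(-3 - 30*39²) = -(-3 - 30*1521) = -(-3 - 45630) = -1*(-45633) = 45633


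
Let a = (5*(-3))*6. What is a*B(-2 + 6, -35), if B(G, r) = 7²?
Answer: -4410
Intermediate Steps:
B(G, r) = 49
a = -90 (a = -15*6 = -90)
a*B(-2 + 6, -35) = -90*49 = -4410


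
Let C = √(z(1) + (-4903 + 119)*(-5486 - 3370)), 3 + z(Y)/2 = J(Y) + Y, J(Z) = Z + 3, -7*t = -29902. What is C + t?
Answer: 29902/7 + 2*√10591777 ≈ 10781.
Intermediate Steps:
t = 29902/7 (t = -⅐*(-29902) = 29902/7 ≈ 4271.7)
J(Z) = 3 + Z
z(Y) = 4*Y (z(Y) = -6 + 2*((3 + Y) + Y) = -6 + 2*(3 + 2*Y) = -6 + (6 + 4*Y) = 4*Y)
C = 2*√10591777 (C = √(4*1 + (-4903 + 119)*(-5486 - 3370)) = √(4 - 4784*(-8856)) = √(4 + 42367104) = √42367108 = 2*√10591777 ≈ 6509.0)
C + t = 2*√10591777 + 29902/7 = 29902/7 + 2*√10591777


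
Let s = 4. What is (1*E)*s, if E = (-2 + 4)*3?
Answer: 24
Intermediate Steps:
E = 6 (E = 2*3 = 6)
(1*E)*s = (1*6)*4 = 6*4 = 24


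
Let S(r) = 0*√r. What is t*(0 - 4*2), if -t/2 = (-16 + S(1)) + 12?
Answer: -64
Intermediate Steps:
S(r) = 0
t = 8 (t = -2*((-16 + 0) + 12) = -2*(-16 + 12) = -2*(-4) = 8)
t*(0 - 4*2) = 8*(0 - 4*2) = 8*(0 - 8) = 8*(-8) = -64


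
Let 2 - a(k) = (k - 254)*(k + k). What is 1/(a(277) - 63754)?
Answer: -1/76494 ≈ -1.3073e-5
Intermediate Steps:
a(k) = 2 - 2*k*(-254 + k) (a(k) = 2 - (k - 254)*(k + k) = 2 - (-254 + k)*2*k = 2 - 2*k*(-254 + k))
1/(a(277) - 63754) = 1/((2 - 2*277² + 508*277) - 63754) = 1/((2 - 2*76729 + 140716) - 63754) = 1/((2 - 153458 + 140716) - 63754) = 1/(-12740 - 63754) = 1/(-76494) = -1/76494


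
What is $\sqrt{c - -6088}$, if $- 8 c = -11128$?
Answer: $3 \sqrt{831} \approx 86.481$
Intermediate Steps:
$c = 1391$ ($c = \left(- \frac{1}{8}\right) \left(-11128\right) = 1391$)
$\sqrt{c - -6088} = \sqrt{1391 - -6088} = \sqrt{1391 + 6088} = \sqrt{7479} = 3 \sqrt{831}$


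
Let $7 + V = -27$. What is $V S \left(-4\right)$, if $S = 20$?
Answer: $2720$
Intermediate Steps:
$V = -34$ ($V = -7 - 27 = -34$)
$V S \left(-4\right) = \left(-34\right) 20 \left(-4\right) = \left(-680\right) \left(-4\right) = 2720$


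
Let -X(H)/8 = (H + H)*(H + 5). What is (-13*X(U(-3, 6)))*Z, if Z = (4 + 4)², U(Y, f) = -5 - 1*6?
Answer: 878592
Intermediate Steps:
U(Y, f) = -11 (U(Y, f) = -5 - 6 = -11)
Z = 64 (Z = 8² = 64)
X(H) = -16*H*(5 + H) (X(H) = -8*(H + H)*(H + 5) = -8*2*H*(5 + H) = -16*H*(5 + H))
(-13*X(U(-3, 6)))*Z = -(-208)*(-11)*(5 - 11)*64 = -(-208)*(-11)*(-6)*64 = -13*(-1056)*64 = 13728*64 = 878592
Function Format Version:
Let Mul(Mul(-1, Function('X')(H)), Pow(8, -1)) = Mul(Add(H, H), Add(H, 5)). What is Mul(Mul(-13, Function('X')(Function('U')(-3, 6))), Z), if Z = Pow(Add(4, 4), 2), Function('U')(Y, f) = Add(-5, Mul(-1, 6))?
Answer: 878592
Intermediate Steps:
Function('U')(Y, f) = -11 (Function('U')(Y, f) = Add(-5, -6) = -11)
Z = 64 (Z = Pow(8, 2) = 64)
Function('X')(H) = Mul(-16, H, Add(5, H)) (Function('X')(H) = Mul(-8, Mul(Add(H, H), Add(H, 5))) = Mul(-8, Mul(Mul(2, H), Add(5, H))) = Mul(-8, Mul(2, H, Add(5, H))) = Mul(-16, H, Add(5, H)))
Mul(Mul(-13, Function('X')(Function('U')(-3, 6))), Z) = Mul(Mul(-13, Mul(-16, -11, Add(5, -11))), 64) = Mul(Mul(-13, Mul(-16, -11, -6)), 64) = Mul(Mul(-13, -1056), 64) = Mul(13728, 64) = 878592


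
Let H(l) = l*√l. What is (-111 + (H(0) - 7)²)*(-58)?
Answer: 3596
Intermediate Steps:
H(l) = l^(3/2)
(-111 + (H(0) - 7)²)*(-58) = (-111 + (0^(3/2) - 7)²)*(-58) = (-111 + (0 - 7)²)*(-58) = (-111 + (-7)²)*(-58) = (-111 + 49)*(-58) = -62*(-58) = 3596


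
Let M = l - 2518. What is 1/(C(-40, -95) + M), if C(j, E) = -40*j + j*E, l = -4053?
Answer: -1/1171 ≈ -0.00085397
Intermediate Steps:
C(j, E) = -40*j + E*j
M = -6571 (M = -4053 - 2518 = -6571)
1/(C(-40, -95) + M) = 1/(-40*(-40 - 95) - 6571) = 1/(-40*(-135) - 6571) = 1/(5400 - 6571) = 1/(-1171) = -1/1171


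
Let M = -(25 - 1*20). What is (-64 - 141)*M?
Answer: 1025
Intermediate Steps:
M = -5 (M = -(25 - 20) = -1*5 = -5)
(-64 - 141)*M = (-64 - 141)*(-5) = -205*(-5) = 1025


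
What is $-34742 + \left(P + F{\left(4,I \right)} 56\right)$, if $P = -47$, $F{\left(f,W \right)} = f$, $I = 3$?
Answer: $-34565$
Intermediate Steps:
$-34742 + \left(P + F{\left(4,I \right)} 56\right) = -34742 + \left(-47 + 4 \cdot 56\right) = -34742 + \left(-47 + 224\right) = -34742 + 177 = -34565$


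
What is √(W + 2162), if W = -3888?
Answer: I*√1726 ≈ 41.545*I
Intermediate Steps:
√(W + 2162) = √(-3888 + 2162) = √(-1726) = I*√1726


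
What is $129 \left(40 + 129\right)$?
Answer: $21801$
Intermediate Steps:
$129 \left(40 + 129\right) = 129 \cdot 169 = 21801$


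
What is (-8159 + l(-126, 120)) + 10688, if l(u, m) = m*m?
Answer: 16929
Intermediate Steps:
l(u, m) = m²
(-8159 + l(-126, 120)) + 10688 = (-8159 + 120²) + 10688 = (-8159 + 14400) + 10688 = 6241 + 10688 = 16929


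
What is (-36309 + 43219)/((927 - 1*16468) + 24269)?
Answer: 3455/4364 ≈ 0.79171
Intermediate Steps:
(-36309 + 43219)/((927 - 1*16468) + 24269) = 6910/((927 - 16468) + 24269) = 6910/(-15541 + 24269) = 6910/8728 = 6910*(1/8728) = 3455/4364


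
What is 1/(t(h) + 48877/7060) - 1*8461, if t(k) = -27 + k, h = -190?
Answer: -12548879983/1483143 ≈ -8461.0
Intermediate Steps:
1/(t(h) + 48877/7060) - 1*8461 = 1/((-27 - 190) + 48877/7060) - 1*8461 = 1/(-217 + 48877*(1/7060)) - 8461 = 1/(-217 + 48877/7060) - 8461 = 1/(-1483143/7060) - 8461 = -7060/1483143 - 8461 = -12548879983/1483143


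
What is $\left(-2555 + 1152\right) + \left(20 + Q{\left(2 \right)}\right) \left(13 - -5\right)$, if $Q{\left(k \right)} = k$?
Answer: $-1007$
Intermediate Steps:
$\left(-2555 + 1152\right) + \left(20 + Q{\left(2 \right)}\right) \left(13 - -5\right) = \left(-2555 + 1152\right) + \left(20 + 2\right) \left(13 - -5\right) = -1403 + 22 \left(13 + 5\right) = -1403 + 22 \cdot 18 = -1403 + 396 = -1007$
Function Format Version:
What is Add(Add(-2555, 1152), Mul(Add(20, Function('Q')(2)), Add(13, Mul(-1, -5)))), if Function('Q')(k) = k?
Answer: -1007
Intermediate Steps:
Add(Add(-2555, 1152), Mul(Add(20, Function('Q')(2)), Add(13, Mul(-1, -5)))) = Add(Add(-2555, 1152), Mul(Add(20, 2), Add(13, Mul(-1, -5)))) = Add(-1403, Mul(22, Add(13, 5))) = Add(-1403, Mul(22, 18)) = Add(-1403, 396) = -1007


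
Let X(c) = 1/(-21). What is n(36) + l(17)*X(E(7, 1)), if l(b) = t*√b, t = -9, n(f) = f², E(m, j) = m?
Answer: 1296 + 3*√17/7 ≈ 1297.8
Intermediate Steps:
X(c) = -1/21
l(b) = -9*√b
n(36) + l(17)*X(E(7, 1)) = 36² - 9*√17*(-1/21) = 1296 + 3*√17/7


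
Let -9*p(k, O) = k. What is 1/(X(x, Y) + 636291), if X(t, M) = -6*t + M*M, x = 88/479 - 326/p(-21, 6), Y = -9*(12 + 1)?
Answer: 3353/2182190016 ≈ 1.5365e-6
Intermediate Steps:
p(k, O) = -k/9
Y = -117 (Y = -9*13 = -117)
x = -467846/3353 (x = 88/479 - 326/((-⅑*(-21))) = 88*(1/479) - 326/7/3 = 88/479 - 326*3/7 = 88/479 - 978/7 = -467846/3353 ≈ -139.53)
X(t, M) = M² - 6*t (X(t, M) = -6*t + M² = M² - 6*t)
1/(X(x, Y) + 636291) = 1/(((-117)² - 6*(-467846/3353)) + 636291) = 1/((13689 + 2807076/3353) + 636291) = 1/(48706293/3353 + 636291) = 1/(2182190016/3353) = 3353/2182190016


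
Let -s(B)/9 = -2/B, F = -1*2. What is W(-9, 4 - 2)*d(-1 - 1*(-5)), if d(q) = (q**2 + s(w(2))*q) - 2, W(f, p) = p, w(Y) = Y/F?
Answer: -116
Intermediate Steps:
F = -2
w(Y) = -Y/2 (w(Y) = Y/(-2) = Y*(-1/2) = -Y/2)
s(B) = 18/B (s(B) = -(-18)/B = 18/B)
d(q) = -2 + q**2 - 18*q (d(q) = (q**2 + (18/((-1/2*2)))*q) - 2 = (q**2 + (18/(-1))*q) - 2 = (q**2 + (18*(-1))*q) - 2 = (q**2 - 18*q) - 2 = -2 + q**2 - 18*q)
W(-9, 4 - 2)*d(-1 - 1*(-5)) = (4 - 2)*(-2 + (-1 - 1*(-5))**2 - 18*(-1 - 1*(-5))) = 2*(-2 + (-1 + 5)**2 - 18*(-1 + 5)) = 2*(-2 + 4**2 - 18*4) = 2*(-2 + 16 - 72) = 2*(-58) = -116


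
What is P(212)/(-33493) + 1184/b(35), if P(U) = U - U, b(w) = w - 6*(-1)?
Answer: 1184/41 ≈ 28.878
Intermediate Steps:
b(w) = 6 + w (b(w) = w + 6 = 6 + w)
P(U) = 0
P(212)/(-33493) + 1184/b(35) = 0/(-33493) + 1184/(6 + 35) = 0*(-1/33493) + 1184/41 = 0 + 1184*(1/41) = 0 + 1184/41 = 1184/41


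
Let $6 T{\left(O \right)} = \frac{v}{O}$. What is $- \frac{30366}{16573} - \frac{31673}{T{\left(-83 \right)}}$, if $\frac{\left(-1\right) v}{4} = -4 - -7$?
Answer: $- \frac{43568140939}{33146} \approx -1.3144 \cdot 10^{6}$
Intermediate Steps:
$v = -12$ ($v = - 4 \left(-4 - -7\right) = - 4 \left(-4 + 7\right) = \left(-4\right) 3 = -12$)
$T{\left(O \right)} = - \frac{2}{O}$ ($T{\left(O \right)} = \frac{\left(-12\right) \frac{1}{O}}{6} = - \frac{2}{O}$)
$- \frac{30366}{16573} - \frac{31673}{T{\left(-83 \right)}} = - \frac{30366}{16573} - \frac{31673}{\left(-2\right) \frac{1}{-83}} = \left(-30366\right) \frac{1}{16573} - \frac{31673}{\left(-2\right) \left(- \frac{1}{83}\right)} = - \frac{30366}{16573} - \frac{31673}{\frac{2}{83}} = - \frac{30366}{16573} - \frac{2628859}{2} = - \frac{43568140939}{33146}$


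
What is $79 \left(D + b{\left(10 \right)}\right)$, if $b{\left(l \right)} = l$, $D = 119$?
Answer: $10191$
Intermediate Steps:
$79 \left(D + b{\left(10 \right)}\right) = 79 \left(119 + 10\right) = 79 \cdot 129 = 10191$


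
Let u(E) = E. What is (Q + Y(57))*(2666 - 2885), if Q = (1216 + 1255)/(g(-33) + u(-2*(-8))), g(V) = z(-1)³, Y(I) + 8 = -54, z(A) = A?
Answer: -112493/5 ≈ -22499.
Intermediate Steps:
Y(I) = -62 (Y(I) = -8 - 54 = -62)
g(V) = -1 (g(V) = (-1)³ = -1)
Q = 2471/15 (Q = (1216 + 1255)/(-1 - 2*(-8)) = 2471/(-1 + 16) = 2471/15 ≈ 164.73)
(Q + Y(57))*(2666 - 2885) = (2471/15 - 62)*(2666 - 2885) = (1541/15)*(-219) = -112493/5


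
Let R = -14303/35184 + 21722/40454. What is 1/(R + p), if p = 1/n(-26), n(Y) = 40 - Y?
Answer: 7828334448/1139704201 ≈ 6.8687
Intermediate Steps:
R = 92826643/711666768 (R = -14303*1/35184 + 21722*(1/40454) = -14303/35184 + 10861/20227 = 92826643/711666768 ≈ 0.13044)
p = 1/66 (p = 1/(40 - 1*(-26)) = 1/(40 + 26) = 1/66 ≈ 0.015152)
1/(R + p) = 1/(92826643/711666768 + 1/66) = 1/(1139704201/7828334448) = 7828334448/1139704201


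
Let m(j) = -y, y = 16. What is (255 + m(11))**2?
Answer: 57121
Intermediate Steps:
m(j) = -16 (m(j) = -1*16 = -16)
(255 + m(11))**2 = (255 - 16)**2 = 239**2 = 57121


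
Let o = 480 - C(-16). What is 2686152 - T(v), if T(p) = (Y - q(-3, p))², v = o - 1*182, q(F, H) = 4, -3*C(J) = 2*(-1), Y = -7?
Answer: 2686031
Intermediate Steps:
C(J) = ⅔ (C(J) = -2*(-1)/3 = -⅓*(-2) = ⅔)
o = 1438/3 (o = 480 - 1*⅔ = 480 - ⅔ = 1438/3 ≈ 479.33)
v = 892/3 (v = 1438/3 - 1*182 = 1438/3 - 182 = 892/3 ≈ 297.33)
T(p) = 121 (T(p) = (-7 - 1*4)² = (-7 - 4)² = (-11)² = 121)
2686152 - T(v) = 2686152 - 1*121 = 2686152 - 121 = 2686031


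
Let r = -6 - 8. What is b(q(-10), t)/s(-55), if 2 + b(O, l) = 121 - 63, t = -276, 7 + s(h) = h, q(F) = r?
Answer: -28/31 ≈ -0.90323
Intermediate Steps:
r = -14
q(F) = -14
s(h) = -7 + h
b(O, l) = 56 (b(O, l) = -2 + (121 - 63) = -2 + 58 = 56)
b(q(-10), t)/s(-55) = 56/(-7 - 55) = 56/(-62) = 56*(-1/62) = -28/31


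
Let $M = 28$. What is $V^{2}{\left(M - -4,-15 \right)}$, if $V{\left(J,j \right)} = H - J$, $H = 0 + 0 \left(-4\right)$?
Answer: $1024$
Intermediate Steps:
$H = 0$ ($H = 0 + 0 = 0$)
$V{\left(J,j \right)} = - J$ ($V{\left(J,j \right)} = 0 - J = - J$)
$V^{2}{\left(M - -4,-15 \right)} = \left(- (28 - -4)\right)^{2} = \left(- (28 + 4)\right)^{2} = \left(\left(-1\right) 32\right)^{2} = \left(-32\right)^{2} = 1024$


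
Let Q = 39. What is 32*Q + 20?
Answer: 1268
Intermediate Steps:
32*Q + 20 = 32*39 + 20 = 1248 + 20 = 1268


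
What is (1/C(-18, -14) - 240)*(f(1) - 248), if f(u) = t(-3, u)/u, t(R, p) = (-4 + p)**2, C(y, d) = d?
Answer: 803279/14 ≈ 57377.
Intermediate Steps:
f(u) = (-4 + u)**2/u
(1/C(-18, -14) - 240)*(f(1) - 248) = (1/(-14) - 240)*((-4 + 1)**2/1 - 248) = (-1/14 - 240)*(1*(-3)**2 - 248) = -3361*(1*9 - 248)/14 = -3361*(9 - 248)/14 = -3361/14*(-239) = 803279/14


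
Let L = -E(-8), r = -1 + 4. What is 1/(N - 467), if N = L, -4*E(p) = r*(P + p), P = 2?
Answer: -2/943 ≈ -0.0021209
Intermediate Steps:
r = 3
E(p) = -3/2 - 3*p/4 (E(p) = -3*(2 + p)/4 = -(6 + 3*p)/4 = -3/2 - 3*p/4)
L = -9/2 (L = -(-3/2 - 3/4*(-8)) = -(-3/2 + 6) = -1*9/2 = -9/2 ≈ -4.5000)
N = -9/2 ≈ -4.5000
1/(N - 467) = 1/(-9/2 - 467) = 1/(-943/2) = -2/943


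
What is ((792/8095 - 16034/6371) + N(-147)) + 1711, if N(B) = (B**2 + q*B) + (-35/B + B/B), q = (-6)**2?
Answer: 19523732845072/1083038145 ≈ 18027.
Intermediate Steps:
q = 36
N(B) = 1 + B**2 - 35/B + 36*B (N(B) = (B**2 + 36*B) + (-35/B + B/B) = (B**2 + 36*B) + (-35/B + 1) = (B**2 + 36*B) + (1 - 35/B) = 1 + B**2 - 35/B + 36*B)
((792/8095 - 16034/6371) + N(-147)) + 1711 = ((792/8095 - 16034/6371) + (1 + (-147)**2 - 35/(-147) + 36*(-147))) + 1711 = ((792*(1/8095) - 16034*1/6371) + (1 + 21609 - 35*(-1/147) - 5292)) + 1711 = ((792/8095 - 16034/6371) + (1 + 21609 + 5/21 - 5292)) + 1711 = (-124749398/51573245 + 342683/21) + 1711 = 17670654578977/1083038145 + 1711 = 19523732845072/1083038145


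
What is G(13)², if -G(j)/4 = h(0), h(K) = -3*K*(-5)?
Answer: 0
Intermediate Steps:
h(K) = 15*K
G(j) = 0 (G(j) = -60*0 = -4*0 = 0)
G(13)² = 0² = 0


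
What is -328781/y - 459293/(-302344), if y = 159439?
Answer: -3739392291/6886489288 ≈ -0.54300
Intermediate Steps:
-328781/y - 459293/(-302344) = -328781/159439 - 459293/(-302344) = -328781*1/159439 - 459293*(-1/302344) = -328781/159439 + 459293/302344 = -3739392291/6886489288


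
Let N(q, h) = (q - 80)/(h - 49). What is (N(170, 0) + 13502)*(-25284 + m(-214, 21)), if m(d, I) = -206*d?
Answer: 12436350400/49 ≈ 2.5380e+8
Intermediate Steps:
N(q, h) = (-80 + q)/(-49 + h)
(N(170, 0) + 13502)*(-25284 + m(-214, 21)) = ((-80 + 170)/(-49 + 0) + 13502)*(-25284 - 206*(-214)) = (90/(-49) + 13502)*(-25284 + 44084) = (-1/49*90 + 13502)*18800 = (-90/49 + 13502)*18800 = (661508/49)*18800 = 12436350400/49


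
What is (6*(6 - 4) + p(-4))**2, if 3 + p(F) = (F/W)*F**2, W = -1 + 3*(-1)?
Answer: 625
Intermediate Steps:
W = -4 (W = -1 - 3 = -4)
p(F) = -3 - F**3/4 (p(F) = -3 + (F/(-4))*F**2 = -3 + (F*(-1/4))*F**2 = -3 + (-F/4)*F**2 = -3 - F**3/4)
(6*(6 - 4) + p(-4))**2 = (6*(6 - 4) + (-3 - 1/4*(-4)**3))**2 = (6*2 + (-3 - 1/4*(-64)))**2 = (12 + (-3 + 16))**2 = (12 + 13)**2 = 25**2 = 625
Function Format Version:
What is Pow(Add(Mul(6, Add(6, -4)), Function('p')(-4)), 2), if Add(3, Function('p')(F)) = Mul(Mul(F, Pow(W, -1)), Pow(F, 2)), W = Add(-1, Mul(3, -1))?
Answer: 625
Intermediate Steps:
W = -4 (W = Add(-1, -3) = -4)
Function('p')(F) = Add(-3, Mul(Rational(-1, 4), Pow(F, 3))) (Function('p')(F) = Add(-3, Mul(Mul(F, Pow(-4, -1)), Pow(F, 2))) = Add(-3, Mul(Mul(F, Rational(-1, 4)), Pow(F, 2))) = Add(-3, Mul(Mul(Rational(-1, 4), F), Pow(F, 2))) = Add(-3, Mul(Rational(-1, 4), Pow(F, 3))))
Pow(Add(Mul(6, Add(6, -4)), Function('p')(-4)), 2) = Pow(Add(Mul(6, Add(6, -4)), Add(-3, Mul(Rational(-1, 4), Pow(-4, 3)))), 2) = Pow(Add(Mul(6, 2), Add(-3, Mul(Rational(-1, 4), -64))), 2) = Pow(Add(12, Add(-3, 16)), 2) = Pow(Add(12, 13), 2) = Pow(25, 2) = 625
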